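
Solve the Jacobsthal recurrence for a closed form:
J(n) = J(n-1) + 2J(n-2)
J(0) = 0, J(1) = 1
This is the Jacobsthal sequence.
Characteristic equation: x² - x - 2 = 0; roots r₁ = 2, r₂ = -1.
General: J(n) = A·r₁^n + B·r₂^n. Solving with J(0)=0, J(1)=1 gives A = \frac{1}{3}, B = - \frac{1}{3}.
So J(n) = - \frac{\left(-1\right)^{n}}{3} + \frac{2^{n}}{3}.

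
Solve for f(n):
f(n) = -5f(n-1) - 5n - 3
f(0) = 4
First-order linear with linear forcing.
Homogeneous solution: f_h(n) = A·(-5)^n.
Try particular f_p(n) = pn + q. Substituting:
  pn + q = -5(p(n-1) + q) - 5n - 3.
Matching the n-coefficient: p = -5p - 5 ⇒ p = - \frac{5}{6}.
Matching constants: q = 5p - 5q - 3 ⇒ q = - \frac{43}{36}.
General: f(n) = A·(-5)^n - \frac{5 n}{6} - \frac{43}{36}.
Apply f(0) = 4: A - \frac{43}{36} = 4 ⇒ A = \frac{187}{36}.
So f(n) = \frac{187 \left(-5\right)^{n}}{36} - \frac{5 n}{6} - \frac{43}{36}.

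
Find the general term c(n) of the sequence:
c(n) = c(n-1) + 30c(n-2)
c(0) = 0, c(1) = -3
Characteristic equation: x² - x - 30 = 0, which factors as (x - (-5))(x - (6)) = 0.
Roots r₁ = -5, r₂ = 6 (distinct).
General solution: c(n) = A·(-5)^n + B·(6)^n.
From c(0) = 0: A + B = 0.
From c(1) = -3: -5A + 6B = -3.
Solving: A = \frac{3}{11}, B = - \frac{3}{11}.
So c(n) = \frac{3 \left(-5\right)^{n}}{11} - \frac{3 \cdot 6^{n}}{11}.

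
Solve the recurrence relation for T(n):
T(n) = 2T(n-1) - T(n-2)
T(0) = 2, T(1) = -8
Characteristic equation: x² - 2x + 1 = 0, which is (x - (1))².
Repeated root r = 1.
General solution: T(n) = (A + Bn)·(1)^n.
From T(0) = 2: A = 2.
From T(1) = -8: (A + B)·(1) = -8 ⇒ B = -10.
So T(n) = \left(2 - 10 n\right) \cdot (1)^n.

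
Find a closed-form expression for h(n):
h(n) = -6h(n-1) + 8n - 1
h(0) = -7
First-order linear with linear forcing.
Homogeneous solution: h_h(n) = A·(-6)^n.
Try particular h_p(n) = pn + q. Substituting:
  pn + q = -6(p(n-1) + q) + 8n - 1.
Matching the n-coefficient: p = -6p + 8 ⇒ p = \frac{8}{7}.
Matching constants: q = 6p - 6q - 1 ⇒ q = \frac{41}{49}.
General: h(n) = A·(-6)^n + \frac{8 n}{7} + \frac{41}{49}.
Apply h(0) = -7: A + \frac{41}{49} = -7 ⇒ A = - \frac{384}{49}.
So h(n) = - \frac{384 \left(-6\right)^{n}}{49} + \frac{8 n}{7} + \frac{41}{49}.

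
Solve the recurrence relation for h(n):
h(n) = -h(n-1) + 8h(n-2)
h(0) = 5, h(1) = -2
Characteristic equation: x² + x - 8 = 0.
Discriminant Δ = (-1)² + 4·(8) = 33.
Roots r₁,₂ = (-1 ± √33)/2, so r₁ = - \frac{1}{2} + \frac{\sqrt{33}}{2}, r₂ = - \frac{\sqrt{33}}{2} - \frac{1}{2}.
General solution: h(n) = A·r₁^n + B·r₂^n.
From the initial conditions, A + B = 5 and r₁A + r₂B = -2.
Since r₁ - r₂ = √33: A = (-2 - (5)r₂)/√33 = \frac{\sqrt{33}}{66} + \frac{5}{2}, and B = 5 - A = \frac{5}{2} - \frac{\sqrt{33}}{66}.
So h(n) = \left(\frac{\sqrt{33}}{66} + \frac{5}{2}\right)\left(- \frac{1}{2} + \frac{\sqrt{33}}{2}\right)^n + \left(\frac{5}{2} - \frac{\sqrt{33}}{66}\right)\left(- \frac{\sqrt{33}}{2} - \frac{1}{2}\right)^n.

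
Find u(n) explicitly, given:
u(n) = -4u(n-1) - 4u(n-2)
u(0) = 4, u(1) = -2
Characteristic equation: x² + 4x + 4 = 0, which is (x - (-2))².
Repeated root r = -2.
General solution: u(n) = (A + Bn)·(-2)^n.
From u(0) = 4: A = 4.
From u(1) = -2: (A + B)·(-2) = -2 ⇒ B = -3.
So u(n) = \left(4 - 3 n\right) \cdot (-2)^n.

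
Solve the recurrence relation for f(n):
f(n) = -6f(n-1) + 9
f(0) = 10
First-order linear non-homogeneous.
Homogeneous solution: f_h(n) = A·(-6)^n.
Try constant particular solution f_p = K: K = -6K + 9 ⇒ K = \frac{9}{7}.
General: f(n) = A·(-6)^n + \frac{9}{7}.
Apply f(0) = 10: A + \frac{9}{7} = 10 ⇒ A = \frac{61}{7}.
So f(n) = \frac{61 \left(-6\right)^{n}}{7} + \frac{9}{7}.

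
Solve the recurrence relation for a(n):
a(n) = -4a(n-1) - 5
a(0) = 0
First-order linear non-homogeneous.
Homogeneous solution: a_h(n) = A·(-4)^n.
Try constant particular solution a_p = K: K = -4K - 5 ⇒ K = -1.
General: a(n) = A·(-4)^n - 1.
Apply a(0) = 0: A - 1 = 0 ⇒ A = 1.
So a(n) = \left(-4\right)^{n} - 1.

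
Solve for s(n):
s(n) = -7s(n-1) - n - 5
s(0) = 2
First-order linear with linear forcing.
Homogeneous solution: s_h(n) = A·(-7)^n.
Try particular s_p(n) = pn + q. Substituting:
  pn + q = -7(p(n-1) + q) - n - 5.
Matching the n-coefficient: p = -7p - 1 ⇒ p = - \frac{1}{8}.
Matching constants: q = 7p - 7q - 5 ⇒ q = - \frac{47}{64}.
General: s(n) = A·(-7)^n - \frac{n}{8} - \frac{47}{64}.
Apply s(0) = 2: A - \frac{47}{64} = 2 ⇒ A = \frac{175}{64}.
So s(n) = \frac{175 \left(-7\right)^{n}}{64} - \frac{n}{8} - \frac{47}{64}.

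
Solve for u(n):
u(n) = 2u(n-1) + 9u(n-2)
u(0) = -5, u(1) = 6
Characteristic equation: x² - 2x - 9 = 0.
Discriminant Δ = (2)² + 4·(9) = 40.
Roots r₁,₂ = (2 ± √40)/2, so r₁ = 1 + \sqrt{10}, r₂ = 1 - \sqrt{10}.
General solution: u(n) = A·r₁^n + B·r₂^n.
From the initial conditions, A + B = -5 and r₁A + r₂B = 6.
Since r₁ - r₂ = √40: A = (6 - (-5)r₂)/√40 = - \frac{5}{2} + \frac{11 \sqrt{10}}{20}, and B = -5 - A = - \frac{5}{2} - \frac{11 \sqrt{10}}{20}.
So u(n) = \left(- \frac{5}{2} + \frac{11 \sqrt{10}}{20}\right)\left(1 + \sqrt{10}\right)^n + \left(- \frac{5}{2} - \frac{11 \sqrt{10}}{20}\right)\left(1 - \sqrt{10}\right)^n.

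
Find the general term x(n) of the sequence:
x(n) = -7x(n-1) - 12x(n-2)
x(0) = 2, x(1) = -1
Characteristic equation: x² + 7x + 12 = 0, which factors as (x - (-4))(x - (-3)) = 0.
Roots r₁ = -4, r₂ = -3 (distinct).
General solution: x(n) = A·(-4)^n + B·(-3)^n.
From x(0) = 2: A + B = 2.
From x(1) = -1: -4A - 3B = -1.
Solving: A = -5, B = 7.
So x(n) = 7 \left(-3\right)^{n} - 5 \left(-4\right)^{n}.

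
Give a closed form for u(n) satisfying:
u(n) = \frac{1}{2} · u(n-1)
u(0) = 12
Pure geometric recurrence with ratio \frac{1}{2}.
By induction u(n) = u(0) · (\frac{1}{2})^n = 12 \cdot 2^{- n}.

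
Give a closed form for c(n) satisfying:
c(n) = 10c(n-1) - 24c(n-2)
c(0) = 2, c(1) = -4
Characteristic equation: x² - 10x + 24 = 0, which factors as (x - (4))(x - (6)) = 0.
Roots r₁ = 4, r₂ = 6 (distinct).
General solution: c(n) = A·(4)^n + B·(6)^n.
From c(0) = 2: A + B = 2.
From c(1) = -4: 4A + 6B = -4.
Solving: A = 8, B = -6.
So c(n) = 8 \cdot 4^{n} - 6 \cdot 6^{n}.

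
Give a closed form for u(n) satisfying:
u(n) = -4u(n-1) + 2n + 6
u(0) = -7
First-order linear with linear forcing.
Homogeneous solution: u_h(n) = A·(-4)^n.
Try particular u_p(n) = pn + q. Substituting:
  pn + q = -4(p(n-1) + q) + 2n + 6.
Matching the n-coefficient: p = -4p + 2 ⇒ p = \frac{2}{5}.
Matching constants: q = 4p - 4q + 6 ⇒ q = \frac{38}{25}.
General: u(n) = A·(-4)^n + \frac{2 n}{5} + \frac{38}{25}.
Apply u(0) = -7: A + \frac{38}{25} = -7 ⇒ A = - \frac{213}{25}.
So u(n) = - \frac{213 \left(-4\right)^{n}}{25} + \frac{2 n}{5} + \frac{38}{25}.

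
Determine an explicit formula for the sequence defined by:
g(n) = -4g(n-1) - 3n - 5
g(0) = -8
First-order linear with linear forcing.
Homogeneous solution: g_h(n) = A·(-4)^n.
Try particular g_p(n) = pn + q. Substituting:
  pn + q = -4(p(n-1) + q) - 3n - 5.
Matching the n-coefficient: p = -4p - 3 ⇒ p = - \frac{3}{5}.
Matching constants: q = 4p - 4q - 5 ⇒ q = - \frac{37}{25}.
General: g(n) = A·(-4)^n - \frac{3 n}{5} - \frac{37}{25}.
Apply g(0) = -8: A - \frac{37}{25} = -8 ⇒ A = - \frac{163}{25}.
So g(n) = - \frac{163 \left(-4\right)^{n}}{25} - \frac{3 n}{5} - \frac{37}{25}.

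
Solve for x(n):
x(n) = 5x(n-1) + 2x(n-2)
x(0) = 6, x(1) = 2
Characteristic equation: x² - 5x - 2 = 0.
Discriminant Δ = (5)² + 4·(2) = 33.
Roots r₁,₂ = (5 ± √33)/2, so r₁ = \frac{5}{2} + \frac{\sqrt{33}}{2}, r₂ = \frac{5}{2} - \frac{\sqrt{33}}{2}.
General solution: x(n) = A·r₁^n + B·r₂^n.
From the initial conditions, A + B = 6 and r₁A + r₂B = 2.
Since r₁ - r₂ = √33: A = (2 - (6)r₂)/√33 = 3 - \frac{13 \sqrt{33}}{33}, and B = 6 - A = \frac{13 \sqrt{33}}{33} + 3.
So x(n) = \left(3 - \frac{13 \sqrt{33}}{33}\right)\left(\frac{5}{2} + \frac{\sqrt{33}}{2}\right)^n + \left(\frac{13 \sqrt{33}}{33} + 3\right)\left(\frac{5}{2} - \frac{\sqrt{33}}{2}\right)^n.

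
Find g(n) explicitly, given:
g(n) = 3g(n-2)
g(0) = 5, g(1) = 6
Characteristic equation: x² - 3 = 0.
Discriminant Δ = (0)² + 4·(3) = 12.
Roots r₁,₂ = (0 ± √12)/2, so r₁ = \sqrt{3}, r₂ = - \sqrt{3}.
General solution: g(n) = A·r₁^n + B·r₂^n.
From the initial conditions, A + B = 5 and r₁A + r₂B = 6.
Since r₁ - r₂ = √12: A = (6 - (5)r₂)/√12 = \sqrt{3} + \frac{5}{2}, and B = 5 - A = \frac{5}{2} - \sqrt{3}.
So g(n) = \left(\sqrt{3} + \frac{5}{2}\right)\left(\sqrt{3}\right)^n + \left(\frac{5}{2} - \sqrt{3}\right)\left(- \sqrt{3}\right)^n.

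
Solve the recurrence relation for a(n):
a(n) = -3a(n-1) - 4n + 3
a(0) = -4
First-order linear with linear forcing.
Homogeneous solution: a_h(n) = A·(-3)^n.
Try particular a_p(n) = pn + q. Substituting:
  pn + q = -3(p(n-1) + q) - 4n + 3.
Matching the n-coefficient: p = -3p - 4 ⇒ p = -1.
Matching constants: q = 3p - 3q + 3 ⇒ q = 0.
General: a(n) = A·(-3)^n - n + 0.
Apply a(0) = -4: A + 0 = -4 ⇒ A = -4.
So a(n) = - 4 \left(-3\right)^{n} - n.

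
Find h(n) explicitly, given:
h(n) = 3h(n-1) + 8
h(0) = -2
First-order linear non-homogeneous.
Homogeneous solution: h_h(n) = A·(3)^n.
Try constant particular solution h_p = K: K = 3K + 8 ⇒ K = -4.
General: h(n) = A·(3)^n - 4.
Apply h(0) = -2: A - 4 = -2 ⇒ A = 2.
So h(n) = 2 \cdot 3^{n} - 4.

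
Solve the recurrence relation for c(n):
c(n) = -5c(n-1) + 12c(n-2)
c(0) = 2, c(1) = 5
Characteristic equation: x² + 5x - 12 = 0.
Discriminant Δ = (-5)² + 4·(12) = 73.
Roots r₁,₂ = (-5 ± √73)/2, so r₁ = - \frac{5}{2} + \frac{\sqrt{73}}{2}, r₂ = - \frac{\sqrt{73}}{2} - \frac{5}{2}.
General solution: c(n) = A·r₁^n + B·r₂^n.
From the initial conditions, A + B = 2 and r₁A + r₂B = 5.
Since r₁ - r₂ = √73: A = (5 - (2)r₂)/√73 = 1 + \frac{10 \sqrt{73}}{73}, and B = 2 - A = 1 - \frac{10 \sqrt{73}}{73}.
So c(n) = \left(1 + \frac{10 \sqrt{73}}{73}\right)\left(- \frac{5}{2} + \frac{\sqrt{73}}{2}\right)^n + \left(1 - \frac{10 \sqrt{73}}{73}\right)\left(- \frac{\sqrt{73}}{2} - \frac{5}{2}\right)^n.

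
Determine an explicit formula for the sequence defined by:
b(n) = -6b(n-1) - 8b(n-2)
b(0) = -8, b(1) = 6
Characteristic equation: x² + 6x + 8 = 0, which factors as (x - (-2))(x - (-4)) = 0.
Roots r₁ = -2, r₂ = -4 (distinct).
General solution: b(n) = A·(-2)^n + B·(-4)^n.
From b(0) = -8: A + B = -8.
From b(1) = 6: -2A - 4B = 6.
Solving: A = -13, B = 5.
So b(n) = - 13 \left(-2\right)^{n} + 5 \left(-4\right)^{n}.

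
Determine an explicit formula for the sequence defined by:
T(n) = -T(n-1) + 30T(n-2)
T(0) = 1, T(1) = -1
Characteristic equation: x² + x - 30 = 0, which factors as (x - (5))(x - (-6)) = 0.
Roots r₁ = 5, r₂ = -6 (distinct).
General solution: T(n) = A·(5)^n + B·(-6)^n.
From T(0) = 1: A + B = 1.
From T(1) = -1: 5A - 6B = -1.
Solving: A = \frac{5}{11}, B = \frac{6}{11}.
So T(n) = \frac{6 \left(-6\right)^{n}}{11} + \frac{5 \cdot 5^{n}}{11}.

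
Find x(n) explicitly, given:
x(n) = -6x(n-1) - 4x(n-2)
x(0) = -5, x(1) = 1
Characteristic equation: x² + 6x + 4 = 0.
Discriminant Δ = (-6)² + 4·(-4) = 20.
Roots r₁,₂ = (-6 ± √20)/2, so r₁ = -3 + \sqrt{5}, r₂ = -3 - \sqrt{5}.
General solution: x(n) = A·r₁^n + B·r₂^n.
From the initial conditions, A + B = -5 and r₁A + r₂B = 1.
Since r₁ - r₂ = √20: A = (1 - (-5)r₂)/√20 = - \frac{7 \sqrt{5}}{5} - \frac{5}{2}, and B = -5 - A = - \frac{5}{2} + \frac{7 \sqrt{5}}{5}.
So x(n) = \left(- \frac{7 \sqrt{5}}{5} - \frac{5}{2}\right)\left(-3 + \sqrt{5}\right)^n + \left(- \frac{5}{2} + \frac{7 \sqrt{5}}{5}\right)\left(-3 - \sqrt{5}\right)^n.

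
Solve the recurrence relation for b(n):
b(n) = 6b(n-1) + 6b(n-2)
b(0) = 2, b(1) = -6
Characteristic equation: x² - 6x - 6 = 0.
Discriminant Δ = (6)² + 4·(6) = 60.
Roots r₁,₂ = (6 ± √60)/2, so r₁ = 3 + \sqrt{15}, r₂ = 3 - \sqrt{15}.
General solution: b(n) = A·r₁^n + B·r₂^n.
From the initial conditions, A + B = 2 and r₁A + r₂B = -6.
Since r₁ - r₂ = √60: A = (-6 - (2)r₂)/√60 = 1 - \frac{2 \sqrt{15}}{5}, and B = 2 - A = 1 + \frac{2 \sqrt{15}}{5}.
So b(n) = \left(1 - \frac{2 \sqrt{15}}{5}\right)\left(3 + \sqrt{15}\right)^n + \left(1 + \frac{2 \sqrt{15}}{5}\right)\left(3 - \sqrt{15}\right)^n.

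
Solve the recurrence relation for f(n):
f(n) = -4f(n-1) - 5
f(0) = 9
First-order linear non-homogeneous.
Homogeneous solution: f_h(n) = A·(-4)^n.
Try constant particular solution f_p = K: K = -4K - 5 ⇒ K = -1.
General: f(n) = A·(-4)^n - 1.
Apply f(0) = 9: A - 1 = 9 ⇒ A = 10.
So f(n) = 10 \left(-4\right)^{n} - 1.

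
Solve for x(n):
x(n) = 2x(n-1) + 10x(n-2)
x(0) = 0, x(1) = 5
Characteristic equation: x² - 2x - 10 = 0.
Discriminant Δ = (2)² + 4·(10) = 44.
Roots r₁,₂ = (2 ± √44)/2, so r₁ = 1 + \sqrt{11}, r₂ = 1 - \sqrt{11}.
General solution: x(n) = A·r₁^n + B·r₂^n.
From the initial conditions, A + B = 0 and r₁A + r₂B = 5.
Since r₁ - r₂ = √44: A = (5 - (0)r₂)/√44 = \frac{5 \sqrt{11}}{22}, and B = 0 - A = - \frac{5 \sqrt{11}}{22}.
So x(n) = \left(\frac{5 \sqrt{11}}{22}\right)\left(1 + \sqrt{11}\right)^n + \left(- \frac{5 \sqrt{11}}{22}\right)\left(1 - \sqrt{11}\right)^n.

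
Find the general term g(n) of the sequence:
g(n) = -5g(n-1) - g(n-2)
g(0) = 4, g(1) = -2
Characteristic equation: x² + 5x + 1 = 0.
Discriminant Δ = (-5)² + 4·(-1) = 21.
Roots r₁,₂ = (-5 ± √21)/2, so r₁ = - \frac{5}{2} + \frac{\sqrt{21}}{2}, r₂ = - \frac{5}{2} - \frac{\sqrt{21}}{2}.
General solution: g(n) = A·r₁^n + B·r₂^n.
From the initial conditions, A + B = 4 and r₁A + r₂B = -2.
Since r₁ - r₂ = √21: A = (-2 - (4)r₂)/√21 = \frac{8 \sqrt{21}}{21} + 2, and B = 4 - A = 2 - \frac{8 \sqrt{21}}{21}.
So g(n) = \left(\frac{8 \sqrt{21}}{21} + 2\right)\left(- \frac{5}{2} + \frac{\sqrt{21}}{2}\right)^n + \left(2 - \frac{8 \sqrt{21}}{21}\right)\left(- \frac{5}{2} - \frac{\sqrt{21}}{2}\right)^n.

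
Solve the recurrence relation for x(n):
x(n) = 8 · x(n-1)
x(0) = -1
Pure geometric recurrence with ratio 8.
By induction x(n) = x(0) · (8)^n = - 8^{n}.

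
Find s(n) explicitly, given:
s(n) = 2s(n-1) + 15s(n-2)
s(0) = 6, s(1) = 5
Characteristic equation: x² - 2x - 15 = 0, which factors as (x - (5))(x - (-3)) = 0.
Roots r₁ = 5, r₂ = -3 (distinct).
General solution: s(n) = A·(5)^n + B·(-3)^n.
From s(0) = 6: A + B = 6.
From s(1) = 5: 5A - 3B = 5.
Solving: A = \frac{23}{8}, B = \frac{25}{8}.
So s(n) = \frac{25 \left(-3\right)^{n}}{8} + \frac{23 \cdot 5^{n}}{8}.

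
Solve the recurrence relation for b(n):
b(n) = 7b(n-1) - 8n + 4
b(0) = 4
First-order linear with linear forcing.
Homogeneous solution: b_h(n) = A·(7)^n.
Try particular b_p(n) = pn + q. Substituting:
  pn + q = 7(p(n-1) + q) - 8n + 4.
Matching the n-coefficient: p = 7p - 8 ⇒ p = \frac{4}{3}.
Matching constants: q = -7p + 7q + 4 ⇒ q = \frac{8}{9}.
General: b(n) = A·(7)^n + \frac{4 n}{3} + \frac{8}{9}.
Apply b(0) = 4: A + \frac{8}{9} = 4 ⇒ A = \frac{28}{9}.
So b(n) = \frac{28 \cdot 7^{n}}{9} + \frac{4 n}{3} + \frac{8}{9}.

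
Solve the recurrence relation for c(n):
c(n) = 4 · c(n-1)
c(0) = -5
Pure geometric recurrence with ratio 4.
By induction c(n) = c(0) · (4)^n = - 5 \cdot 4^{n}.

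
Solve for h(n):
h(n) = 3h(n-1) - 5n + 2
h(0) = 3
First-order linear with linear forcing.
Homogeneous solution: h_h(n) = A·(3)^n.
Try particular h_p(n) = pn + q. Substituting:
  pn + q = 3(p(n-1) + q) - 5n + 2.
Matching the n-coefficient: p = 3p - 5 ⇒ p = \frac{5}{2}.
Matching constants: q = -3p + 3q + 2 ⇒ q = \frac{11}{4}.
General: h(n) = A·(3)^n + \frac{5 n}{2} + \frac{11}{4}.
Apply h(0) = 3: A + \frac{11}{4} = 3 ⇒ A = \frac{1}{4}.
So h(n) = \frac{3^{n}}{4} + \frac{5 n}{2} + \frac{11}{4}.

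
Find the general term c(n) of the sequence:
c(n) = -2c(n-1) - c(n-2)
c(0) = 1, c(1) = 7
Characteristic equation: x² + 2x + 1 = 0, which is (x - (-1))².
Repeated root r = -1.
General solution: c(n) = (A + Bn)·(-1)^n.
From c(0) = 1: A = 1.
From c(1) = 7: (A + B)·(-1) = 7 ⇒ B = -8.
So c(n) = \left(1 - 8 n\right) \cdot (-1)^n.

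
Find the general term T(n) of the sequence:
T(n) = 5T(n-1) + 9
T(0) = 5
First-order linear non-homogeneous.
Homogeneous solution: T_h(n) = A·(5)^n.
Try constant particular solution T_p = K: K = 5K + 9 ⇒ K = - \frac{9}{4}.
General: T(n) = A·(5)^n - \frac{9}{4}.
Apply T(0) = 5: A - \frac{9}{4} = 5 ⇒ A = \frac{29}{4}.
So T(n) = \frac{29 \cdot 5^{n}}{4} - \frac{9}{4}.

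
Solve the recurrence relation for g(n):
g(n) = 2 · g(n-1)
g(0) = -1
Pure geometric recurrence with ratio 2.
By induction g(n) = g(0) · (2)^n = - 2^{n}.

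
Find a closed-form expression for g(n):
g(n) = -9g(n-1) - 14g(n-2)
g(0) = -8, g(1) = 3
Characteristic equation: x² + 9x + 14 = 0, which factors as (x - (-2))(x - (-7)) = 0.
Roots r₁ = -2, r₂ = -7 (distinct).
General solution: g(n) = A·(-2)^n + B·(-7)^n.
From g(0) = -8: A + B = -8.
From g(1) = 3: -2A - 7B = 3.
Solving: A = - \frac{53}{5}, B = \frac{13}{5}.
So g(n) = - \frac{53 \left(-2\right)^{n}}{5} + \frac{13 \left(-7\right)^{n}}{5}.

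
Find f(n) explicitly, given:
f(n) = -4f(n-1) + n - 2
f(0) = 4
First-order linear with linear forcing.
Homogeneous solution: f_h(n) = A·(-4)^n.
Try particular f_p(n) = pn + q. Substituting:
  pn + q = -4(p(n-1) + q) + n - 2.
Matching the n-coefficient: p = -4p + 1 ⇒ p = \frac{1}{5}.
Matching constants: q = 4p - 4q - 2 ⇒ q = - \frac{6}{25}.
General: f(n) = A·(-4)^n + \frac{n}{5} - \frac{6}{25}.
Apply f(0) = 4: A - \frac{6}{25} = 4 ⇒ A = \frac{106}{25}.
So f(n) = \frac{106 \left(-4\right)^{n}}{25} + \frac{n}{5} - \frac{6}{25}.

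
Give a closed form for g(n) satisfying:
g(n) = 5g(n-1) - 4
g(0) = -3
First-order linear non-homogeneous.
Homogeneous solution: g_h(n) = A·(5)^n.
Try constant particular solution g_p = K: K = 5K - 4 ⇒ K = 1.
General: g(n) = A·(5)^n + 1.
Apply g(0) = -3: A + 1 = -3 ⇒ A = -4.
So g(n) = 1 - 4 \cdot 5^{n}.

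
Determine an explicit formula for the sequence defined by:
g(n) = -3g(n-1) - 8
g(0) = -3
First-order linear non-homogeneous.
Homogeneous solution: g_h(n) = A·(-3)^n.
Try constant particular solution g_p = K: K = -3K - 8 ⇒ K = -2.
General: g(n) = A·(-3)^n - 2.
Apply g(0) = -3: A - 2 = -3 ⇒ A = -1.
So g(n) = - \left(-3\right)^{n} - 2.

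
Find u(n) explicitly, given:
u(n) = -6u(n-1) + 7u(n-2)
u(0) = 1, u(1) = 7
Characteristic equation: x² + 6x - 7 = 0, which factors as (x - (-7))(x - (1)) = 0.
Roots r₁ = -7, r₂ = 1 (distinct).
General solution: u(n) = A·(-7)^n + B·(1)^n.
From u(0) = 1: A + B = 1.
From u(1) = 7: -7A + B = 7.
Solving: A = - \frac{3}{4}, B = \frac{7}{4}.
So u(n) = \frac{7}{4} - \frac{3 \left(-7\right)^{n}}{4}.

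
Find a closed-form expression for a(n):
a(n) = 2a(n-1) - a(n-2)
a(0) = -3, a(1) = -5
Characteristic equation: x² - 2x + 1 = 0, which is (x - (1))².
Repeated root r = 1.
General solution: a(n) = (A + Bn)·(1)^n.
From a(0) = -3: A = -3.
From a(1) = -5: (A + B)·(1) = -5 ⇒ B = -2.
So a(n) = \left(- 2 n - 3\right) \cdot (1)^n.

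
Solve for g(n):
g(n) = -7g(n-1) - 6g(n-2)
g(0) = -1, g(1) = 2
Characteristic equation: x² + 7x + 6 = 0, which factors as (x - (-1))(x - (-6)) = 0.
Roots r₁ = -1, r₂ = -6 (distinct).
General solution: g(n) = A·(-1)^n + B·(-6)^n.
From g(0) = -1: A + B = -1.
From g(1) = 2: -A - 6B = 2.
Solving: A = - \frac{4}{5}, B = - \frac{1}{5}.
So g(n) = - \frac{4 \left(-1\right)^{n}}{5} - \frac{\left(-6\right)^{n}}{5}.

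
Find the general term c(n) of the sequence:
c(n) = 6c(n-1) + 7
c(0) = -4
First-order linear non-homogeneous.
Homogeneous solution: c_h(n) = A·(6)^n.
Try constant particular solution c_p = K: K = 6K + 7 ⇒ K = - \frac{7}{5}.
General: c(n) = A·(6)^n - \frac{7}{5}.
Apply c(0) = -4: A - \frac{7}{5} = -4 ⇒ A = - \frac{13}{5}.
So c(n) = - \frac{13 \cdot 6^{n}}{5} - \frac{7}{5}.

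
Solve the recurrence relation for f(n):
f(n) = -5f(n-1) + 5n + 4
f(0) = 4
First-order linear with linear forcing.
Homogeneous solution: f_h(n) = A·(-5)^n.
Try particular f_p(n) = pn + q. Substituting:
  pn + q = -5(p(n-1) + q) + 5n + 4.
Matching the n-coefficient: p = -5p + 5 ⇒ p = \frac{5}{6}.
Matching constants: q = 5p - 5q + 4 ⇒ q = \frac{49}{36}.
General: f(n) = A·(-5)^n + \frac{5 n}{6} + \frac{49}{36}.
Apply f(0) = 4: A + \frac{49}{36} = 4 ⇒ A = \frac{95}{36}.
So f(n) = \frac{95 \left(-5\right)^{n}}{36} + \frac{5 n}{6} + \frac{49}{36}.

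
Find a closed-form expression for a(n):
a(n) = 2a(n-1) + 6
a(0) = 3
First-order linear non-homogeneous.
Homogeneous solution: a_h(n) = A·(2)^n.
Try constant particular solution a_p = K: K = 2K + 6 ⇒ K = -6.
General: a(n) = A·(2)^n - 6.
Apply a(0) = 3: A - 6 = 3 ⇒ A = 9.
So a(n) = 9 \cdot 2^{n} - 6.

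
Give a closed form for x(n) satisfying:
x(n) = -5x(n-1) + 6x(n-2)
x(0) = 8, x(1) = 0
Characteristic equation: x² + 5x - 6 = 0, which factors as (x - (-6))(x - (1)) = 0.
Roots r₁ = -6, r₂ = 1 (distinct).
General solution: x(n) = A·(-6)^n + B·(1)^n.
From x(0) = 8: A + B = 8.
From x(1) = 0: -6A + B = 0.
Solving: A = \frac{8}{7}, B = \frac{48}{7}.
So x(n) = \frac{8 \left(-6\right)^{n}}{7} + \frac{48}{7}.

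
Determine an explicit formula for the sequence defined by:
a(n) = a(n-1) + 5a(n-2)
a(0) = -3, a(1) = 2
Characteristic equation: x² - x - 5 = 0.
Discriminant Δ = (1)² + 4·(5) = 21.
Roots r₁,₂ = (1 ± √21)/2, so r₁ = \frac{1}{2} + \frac{\sqrt{21}}{2}, r₂ = \frac{1}{2} - \frac{\sqrt{21}}{2}.
General solution: a(n) = A·r₁^n + B·r₂^n.
From the initial conditions, A + B = -3 and r₁A + r₂B = 2.
Since r₁ - r₂ = √21: A = (2 - (-3)r₂)/√21 = - \frac{3}{2} + \frac{\sqrt{21}}{6}, and B = -3 - A = - \frac{3}{2} - \frac{\sqrt{21}}{6}.
So a(n) = \left(- \frac{3}{2} + \frac{\sqrt{21}}{6}\right)\left(\frac{1}{2} + \frac{\sqrt{21}}{2}\right)^n + \left(- \frac{3}{2} - \frac{\sqrt{21}}{6}\right)\left(\frac{1}{2} - \frac{\sqrt{21}}{2}\right)^n.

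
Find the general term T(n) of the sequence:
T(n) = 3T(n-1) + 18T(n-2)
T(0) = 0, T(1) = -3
Characteristic equation: x² - 3x - 18 = 0, which factors as (x - (-3))(x - (6)) = 0.
Roots r₁ = -3, r₂ = 6 (distinct).
General solution: T(n) = A·(-3)^n + B·(6)^n.
From T(0) = 0: A + B = 0.
From T(1) = -3: -3A + 6B = -3.
Solving: A = \frac{1}{3}, B = - \frac{1}{3}.
So T(n) = \frac{\left(-3\right)^{n}}{3} - \frac{6^{n}}{3}.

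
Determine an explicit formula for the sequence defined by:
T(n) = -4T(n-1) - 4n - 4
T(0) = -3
First-order linear with linear forcing.
Homogeneous solution: T_h(n) = A·(-4)^n.
Try particular T_p(n) = pn + q. Substituting:
  pn + q = -4(p(n-1) + q) - 4n - 4.
Matching the n-coefficient: p = -4p - 4 ⇒ p = - \frac{4}{5}.
Matching constants: q = 4p - 4q - 4 ⇒ q = - \frac{36}{25}.
General: T(n) = A·(-4)^n - \frac{4 n}{5} - \frac{36}{25}.
Apply T(0) = -3: A - \frac{36}{25} = -3 ⇒ A = - \frac{39}{25}.
So T(n) = - \frac{39 \left(-4\right)^{n}}{25} - \frac{4 n}{5} - \frac{36}{25}.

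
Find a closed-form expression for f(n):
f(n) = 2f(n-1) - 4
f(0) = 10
First-order linear non-homogeneous.
Homogeneous solution: f_h(n) = A·(2)^n.
Try constant particular solution f_p = K: K = 2K - 4 ⇒ K = 4.
General: f(n) = A·(2)^n + 4.
Apply f(0) = 10: A + 4 = 10 ⇒ A = 6.
So f(n) = 6 \cdot 2^{n} + 4.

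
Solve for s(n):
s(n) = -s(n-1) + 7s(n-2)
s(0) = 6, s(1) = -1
Characteristic equation: x² + x - 7 = 0.
Discriminant Δ = (-1)² + 4·(7) = 29.
Roots r₁,₂ = (-1 ± √29)/2, so r₁ = - \frac{1}{2} + \frac{\sqrt{29}}{2}, r₂ = - \frac{\sqrt{29}}{2} - \frac{1}{2}.
General solution: s(n) = A·r₁^n + B·r₂^n.
From the initial conditions, A + B = 6 and r₁A + r₂B = -1.
Since r₁ - r₂ = √29: A = (-1 - (6)r₂)/√29 = \frac{2 \sqrt{29}}{29} + 3, and B = 6 - A = 3 - \frac{2 \sqrt{29}}{29}.
So s(n) = \left(\frac{2 \sqrt{29}}{29} + 3\right)\left(- \frac{1}{2} + \frac{\sqrt{29}}{2}\right)^n + \left(3 - \frac{2 \sqrt{29}}{29}\right)\left(- \frac{\sqrt{29}}{2} - \frac{1}{2}\right)^n.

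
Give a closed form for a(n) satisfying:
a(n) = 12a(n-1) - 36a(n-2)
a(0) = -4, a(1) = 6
Characteristic equation: x² - 12x + 36 = 0, which is (x - (6))².
Repeated root r = 6.
General solution: a(n) = (A + Bn)·(6)^n.
From a(0) = -4: A = -4.
From a(1) = 6: (A + B)·(6) = 6 ⇒ B = 5.
So a(n) = \left(5 n - 4\right) \cdot (6)^n.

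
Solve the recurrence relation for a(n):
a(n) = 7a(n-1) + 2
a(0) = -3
First-order linear non-homogeneous.
Homogeneous solution: a_h(n) = A·(7)^n.
Try constant particular solution a_p = K: K = 7K + 2 ⇒ K = - \frac{1}{3}.
General: a(n) = A·(7)^n - \frac{1}{3}.
Apply a(0) = -3: A - \frac{1}{3} = -3 ⇒ A = - \frac{8}{3}.
So a(n) = - \frac{8 \cdot 7^{n}}{3} - \frac{1}{3}.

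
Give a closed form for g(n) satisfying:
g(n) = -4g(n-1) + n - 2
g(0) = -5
First-order linear with linear forcing.
Homogeneous solution: g_h(n) = A·(-4)^n.
Try particular g_p(n) = pn + q. Substituting:
  pn + q = -4(p(n-1) + q) + n - 2.
Matching the n-coefficient: p = -4p + 1 ⇒ p = \frac{1}{5}.
Matching constants: q = 4p - 4q - 2 ⇒ q = - \frac{6}{25}.
General: g(n) = A·(-4)^n + \frac{n}{5} - \frac{6}{25}.
Apply g(0) = -5: A - \frac{6}{25} = -5 ⇒ A = - \frac{119}{25}.
So g(n) = - \frac{119 \left(-4\right)^{n}}{25} + \frac{n}{5} - \frac{6}{25}.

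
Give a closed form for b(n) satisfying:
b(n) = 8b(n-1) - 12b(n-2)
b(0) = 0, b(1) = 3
Characteristic equation: x² - 8x + 12 = 0, which factors as (x - (2))(x - (6)) = 0.
Roots r₁ = 2, r₂ = 6 (distinct).
General solution: b(n) = A·(2)^n + B·(6)^n.
From b(0) = 0: A + B = 0.
From b(1) = 3: 2A + 6B = 3.
Solving: A = - \frac{3}{4}, B = \frac{3}{4}.
So b(n) = - \frac{3 \cdot 2^{n}}{4} + \frac{3 \cdot 6^{n}}{4}.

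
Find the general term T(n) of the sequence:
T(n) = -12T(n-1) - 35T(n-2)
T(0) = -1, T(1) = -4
Characteristic equation: x² + 12x + 35 = 0, which factors as (x - (-7))(x - (-5)) = 0.
Roots r₁ = -7, r₂ = -5 (distinct).
General solution: T(n) = A·(-7)^n + B·(-5)^n.
From T(0) = -1: A + B = -1.
From T(1) = -4: -7A - 5B = -4.
Solving: A = \frac{9}{2}, B = - \frac{11}{2}.
So T(n) = - \frac{11 \left(-5\right)^{n}}{2} + \frac{9 \left(-7\right)^{n}}{2}.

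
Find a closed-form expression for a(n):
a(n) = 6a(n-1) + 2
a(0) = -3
First-order linear non-homogeneous.
Homogeneous solution: a_h(n) = A·(6)^n.
Try constant particular solution a_p = K: K = 6K + 2 ⇒ K = - \frac{2}{5}.
General: a(n) = A·(6)^n - \frac{2}{5}.
Apply a(0) = -3: A - \frac{2}{5} = -3 ⇒ A = - \frac{13}{5}.
So a(n) = - \frac{13 \cdot 6^{n}}{5} - \frac{2}{5}.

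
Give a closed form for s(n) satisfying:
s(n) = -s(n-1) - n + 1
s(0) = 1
First-order linear with linear forcing.
Homogeneous solution: s_h(n) = A·(-1)^n.
Try particular s_p(n) = pn + q. Substituting:
  pn + q = -(p(n-1) + q) - n + 1.
Matching the n-coefficient: p = -p - 1 ⇒ p = - \frac{1}{2}.
Matching constants: q = p - q + 1 ⇒ q = \frac{1}{4}.
General: s(n) = A·(-1)^n - \frac{n}{2} + \frac{1}{4}.
Apply s(0) = 1: A + \frac{1}{4} = 1 ⇒ A = \frac{3}{4}.
So s(n) = \frac{3 \left(-1\right)^{n}}{4} - \frac{n}{2} + \frac{1}{4}.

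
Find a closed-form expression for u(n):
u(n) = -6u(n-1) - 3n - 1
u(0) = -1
First-order linear with linear forcing.
Homogeneous solution: u_h(n) = A·(-6)^n.
Try particular u_p(n) = pn + q. Substituting:
  pn + q = -6(p(n-1) + q) - 3n - 1.
Matching the n-coefficient: p = -6p - 3 ⇒ p = - \frac{3}{7}.
Matching constants: q = 6p - 6q - 1 ⇒ q = - \frac{25}{49}.
General: u(n) = A·(-6)^n - \frac{3 n}{7} - \frac{25}{49}.
Apply u(0) = -1: A - \frac{25}{49} = -1 ⇒ A = - \frac{24}{49}.
So u(n) = - \frac{24 \left(-6\right)^{n}}{49} - \frac{3 n}{7} - \frac{25}{49}.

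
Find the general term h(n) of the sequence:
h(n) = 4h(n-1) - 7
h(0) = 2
First-order linear non-homogeneous.
Homogeneous solution: h_h(n) = A·(4)^n.
Try constant particular solution h_p = K: K = 4K - 7 ⇒ K = \frac{7}{3}.
General: h(n) = A·(4)^n + \frac{7}{3}.
Apply h(0) = 2: A + \frac{7}{3} = 2 ⇒ A = - \frac{1}{3}.
So h(n) = \frac{7}{3} - \frac{4^{n}}{3}.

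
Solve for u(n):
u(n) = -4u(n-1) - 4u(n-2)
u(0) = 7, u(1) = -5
Characteristic equation: x² + 4x + 4 = 0, which is (x - (-2))².
Repeated root r = -2.
General solution: u(n) = (A + Bn)·(-2)^n.
From u(0) = 7: A = 7.
From u(1) = -5: (A + B)·(-2) = -5 ⇒ B = - \frac{9}{2}.
So u(n) = \left(7 - \frac{9 n}{2}\right) \cdot (-2)^n.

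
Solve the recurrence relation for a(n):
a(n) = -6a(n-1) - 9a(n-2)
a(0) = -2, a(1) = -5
Characteristic equation: x² + 6x + 9 = 0, which is (x - (-3))².
Repeated root r = -3.
General solution: a(n) = (A + Bn)·(-3)^n.
From a(0) = -2: A = -2.
From a(1) = -5: (A + B)·(-3) = -5 ⇒ B = \frac{11}{3}.
So a(n) = \left(\frac{11 n}{3} - 2\right) \cdot (-3)^n.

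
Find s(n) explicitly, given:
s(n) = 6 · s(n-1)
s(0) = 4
Pure geometric recurrence with ratio 6.
By induction s(n) = s(0) · (6)^n = 4 \cdot 6^{n}.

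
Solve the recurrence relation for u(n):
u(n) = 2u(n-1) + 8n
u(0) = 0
First-order linear with linear forcing.
Homogeneous solution: u_h(n) = A·(2)^n.
Try particular u_p(n) = pn + q. Substituting:
  pn + q = 2(p(n-1) + q) + 8n.
Matching the n-coefficient: p = 2p + 8 ⇒ p = -8.
Matching constants: q = -2p + 2q ⇒ q = -16.
General: u(n) = A·(2)^n - 8 n - 16.
Apply u(0) = 0: A - 16 = 0 ⇒ A = 16.
So u(n) = 16 \cdot 2^{n} - 8 n - 16.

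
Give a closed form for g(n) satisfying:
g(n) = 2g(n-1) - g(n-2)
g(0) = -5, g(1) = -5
Characteristic equation: x² - 2x + 1 = 0, which is (x - (1))².
Repeated root r = 1.
General solution: g(n) = (A + Bn)·(1)^n.
From g(0) = -5: A = -5.
From g(1) = -5: (A + B)·(1) = -5 ⇒ B = 0.
So g(n) = \left(-5\right) \cdot (1)^n.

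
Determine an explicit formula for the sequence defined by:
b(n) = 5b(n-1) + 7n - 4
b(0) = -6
First-order linear with linear forcing.
Homogeneous solution: b_h(n) = A·(5)^n.
Try particular b_p(n) = pn + q. Substituting:
  pn + q = 5(p(n-1) + q) + 7n - 4.
Matching the n-coefficient: p = 5p + 7 ⇒ p = - \frac{7}{4}.
Matching constants: q = -5p + 5q - 4 ⇒ q = - \frac{19}{16}.
General: b(n) = A·(5)^n - \frac{7 n}{4} - \frac{19}{16}.
Apply b(0) = -6: A - \frac{19}{16} = -6 ⇒ A = - \frac{77}{16}.
So b(n) = - \frac{77 \cdot 5^{n}}{16} - \frac{7 n}{4} - \frac{19}{16}.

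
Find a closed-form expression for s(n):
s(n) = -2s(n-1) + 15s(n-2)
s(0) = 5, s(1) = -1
Characteristic equation: x² + 2x - 15 = 0, which factors as (x - (3))(x - (-5)) = 0.
Roots r₁ = 3, r₂ = -5 (distinct).
General solution: s(n) = A·(3)^n + B·(-5)^n.
From s(0) = 5: A + B = 5.
From s(1) = -1: 3A - 5B = -1.
Solving: A = 3, B = 2.
So s(n) = 2 \left(-5\right)^{n} + 3 \cdot 3^{n}.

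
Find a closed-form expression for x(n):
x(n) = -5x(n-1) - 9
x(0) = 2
First-order linear non-homogeneous.
Homogeneous solution: x_h(n) = A·(-5)^n.
Try constant particular solution x_p = K: K = -5K - 9 ⇒ K = - \frac{3}{2}.
General: x(n) = A·(-5)^n - \frac{3}{2}.
Apply x(0) = 2: A - \frac{3}{2} = 2 ⇒ A = \frac{7}{2}.
So x(n) = \frac{7 \left(-5\right)^{n}}{2} - \frac{3}{2}.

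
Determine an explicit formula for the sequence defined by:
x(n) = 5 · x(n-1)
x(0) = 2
Pure geometric recurrence with ratio 5.
By induction x(n) = x(0) · (5)^n = 2 \cdot 5^{n}.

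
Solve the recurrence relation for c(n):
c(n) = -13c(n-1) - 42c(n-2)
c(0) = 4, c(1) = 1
Characteristic equation: x² + 13x + 42 = 0, which factors as (x - (-7))(x - (-6)) = 0.
Roots r₁ = -7, r₂ = -6 (distinct).
General solution: c(n) = A·(-7)^n + B·(-6)^n.
From c(0) = 4: A + B = 4.
From c(1) = 1: -7A - 6B = 1.
Solving: A = -25, B = 29.
So c(n) = 29 \left(-6\right)^{n} - 25 \left(-7\right)^{n}.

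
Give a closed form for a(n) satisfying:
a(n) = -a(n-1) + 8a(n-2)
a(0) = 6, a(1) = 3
Characteristic equation: x² + x - 8 = 0.
Discriminant Δ = (-1)² + 4·(8) = 33.
Roots r₁,₂ = (-1 ± √33)/2, so r₁ = - \frac{1}{2} + \frac{\sqrt{33}}{2}, r₂ = - \frac{\sqrt{33}}{2} - \frac{1}{2}.
General solution: a(n) = A·r₁^n + B·r₂^n.
From the initial conditions, A + B = 6 and r₁A + r₂B = 3.
Since r₁ - r₂ = √33: A = (3 - (6)r₂)/√33 = \frac{2 \sqrt{33}}{11} + 3, and B = 6 - A = 3 - \frac{2 \sqrt{33}}{11}.
So a(n) = \left(\frac{2 \sqrt{33}}{11} + 3\right)\left(- \frac{1}{2} + \frac{\sqrt{33}}{2}\right)^n + \left(3 - \frac{2 \sqrt{33}}{11}\right)\left(- \frac{\sqrt{33}}{2} - \frac{1}{2}\right)^n.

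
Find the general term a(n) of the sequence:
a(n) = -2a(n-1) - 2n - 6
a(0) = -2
First-order linear with linear forcing.
Homogeneous solution: a_h(n) = A·(-2)^n.
Try particular a_p(n) = pn + q. Substituting:
  pn + q = -2(p(n-1) + q) - 2n - 6.
Matching the n-coefficient: p = -2p - 2 ⇒ p = - \frac{2}{3}.
Matching constants: q = 2p - 2q - 6 ⇒ q = - \frac{22}{9}.
General: a(n) = A·(-2)^n - \frac{2 n}{3} - \frac{22}{9}.
Apply a(0) = -2: A - \frac{22}{9} = -2 ⇒ A = \frac{4}{9}.
So a(n) = \frac{4 \left(-2\right)^{n}}{9} - \frac{2 n}{3} - \frac{22}{9}.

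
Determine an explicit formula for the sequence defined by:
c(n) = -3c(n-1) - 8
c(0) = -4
First-order linear non-homogeneous.
Homogeneous solution: c_h(n) = A·(-3)^n.
Try constant particular solution c_p = K: K = -3K - 8 ⇒ K = -2.
General: c(n) = A·(-3)^n - 2.
Apply c(0) = -4: A - 2 = -4 ⇒ A = -2.
So c(n) = - 2 \left(-3\right)^{n} - 2.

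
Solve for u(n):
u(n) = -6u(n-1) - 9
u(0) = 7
First-order linear non-homogeneous.
Homogeneous solution: u_h(n) = A·(-6)^n.
Try constant particular solution u_p = K: K = -6K - 9 ⇒ K = - \frac{9}{7}.
General: u(n) = A·(-6)^n - \frac{9}{7}.
Apply u(0) = 7: A - \frac{9}{7} = 7 ⇒ A = \frac{58}{7}.
So u(n) = \frac{58 \left(-6\right)^{n}}{7} - \frac{9}{7}.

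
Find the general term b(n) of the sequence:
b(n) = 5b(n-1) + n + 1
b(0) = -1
First-order linear with linear forcing.
Homogeneous solution: b_h(n) = A·(5)^n.
Try particular b_p(n) = pn + q. Substituting:
  pn + q = 5(p(n-1) + q) + n + 1.
Matching the n-coefficient: p = 5p + 1 ⇒ p = - \frac{1}{4}.
Matching constants: q = -5p + 5q + 1 ⇒ q = - \frac{9}{16}.
General: b(n) = A·(5)^n - \frac{n}{4} - \frac{9}{16}.
Apply b(0) = -1: A - \frac{9}{16} = -1 ⇒ A = - \frac{7}{16}.
So b(n) = - \frac{7 \cdot 5^{n}}{16} - \frac{n}{4} - \frac{9}{16}.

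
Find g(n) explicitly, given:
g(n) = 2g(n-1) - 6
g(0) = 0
First-order linear non-homogeneous.
Homogeneous solution: g_h(n) = A·(2)^n.
Try constant particular solution g_p = K: K = 2K - 6 ⇒ K = 6.
General: g(n) = A·(2)^n + 6.
Apply g(0) = 0: A + 6 = 0 ⇒ A = -6.
So g(n) = 6 - 6 \cdot 2^{n}.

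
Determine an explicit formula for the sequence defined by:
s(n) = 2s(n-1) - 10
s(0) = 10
First-order linear non-homogeneous.
Homogeneous solution: s_h(n) = A·(2)^n.
Try constant particular solution s_p = K: K = 2K - 10 ⇒ K = 10.
General: s(n) = A·(2)^n + 10.
Apply s(0) = 10: A + 10 = 10 ⇒ A = 0.
So s(n) = 10.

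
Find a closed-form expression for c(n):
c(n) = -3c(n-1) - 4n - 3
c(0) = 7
First-order linear with linear forcing.
Homogeneous solution: c_h(n) = A·(-3)^n.
Try particular c_p(n) = pn + q. Substituting:
  pn + q = -3(p(n-1) + q) - 4n - 3.
Matching the n-coefficient: p = -3p - 4 ⇒ p = -1.
Matching constants: q = 3p - 3q - 3 ⇒ q = - \frac{3}{2}.
General: c(n) = A·(-3)^n - n - \frac{3}{2}.
Apply c(0) = 7: A - \frac{3}{2} = 7 ⇒ A = \frac{17}{2}.
So c(n) = \frac{17 \left(-3\right)^{n}}{2} - n - \frac{3}{2}.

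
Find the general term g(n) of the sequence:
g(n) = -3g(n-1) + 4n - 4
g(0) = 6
First-order linear with linear forcing.
Homogeneous solution: g_h(n) = A·(-3)^n.
Try particular g_p(n) = pn + q. Substituting:
  pn + q = -3(p(n-1) + q) + 4n - 4.
Matching the n-coefficient: p = -3p + 4 ⇒ p = 1.
Matching constants: q = 3p - 3q - 4 ⇒ q = - \frac{1}{4}.
General: g(n) = A·(-3)^n + n - \frac{1}{4}.
Apply g(0) = 6: A - \frac{1}{4} = 6 ⇒ A = \frac{25}{4}.
So g(n) = \frac{25 \left(-3\right)^{n}}{4} + n - \frac{1}{4}.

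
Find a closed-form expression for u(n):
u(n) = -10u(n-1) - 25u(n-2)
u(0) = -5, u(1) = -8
Characteristic equation: x² + 10x + 25 = 0, which is (x - (-5))².
Repeated root r = -5.
General solution: u(n) = (A + Bn)·(-5)^n.
From u(0) = -5: A = -5.
From u(1) = -8: (A + B)·(-5) = -8 ⇒ B = \frac{33}{5}.
So u(n) = \left(\frac{33 n}{5} - 5\right) \cdot (-5)^n.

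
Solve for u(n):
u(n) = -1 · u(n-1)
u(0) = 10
Pure geometric recurrence with ratio -1.
By induction u(n) = u(0) · (-1)^n = 10 \left(-1\right)^{n}.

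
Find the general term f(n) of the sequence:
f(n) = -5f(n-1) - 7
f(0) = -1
First-order linear non-homogeneous.
Homogeneous solution: f_h(n) = A·(-5)^n.
Try constant particular solution f_p = K: K = -5K - 7 ⇒ K = - \frac{7}{6}.
General: f(n) = A·(-5)^n - \frac{7}{6}.
Apply f(0) = -1: A - \frac{7}{6} = -1 ⇒ A = \frac{1}{6}.
So f(n) = \frac{\left(-5\right)^{n}}{6} - \frac{7}{6}.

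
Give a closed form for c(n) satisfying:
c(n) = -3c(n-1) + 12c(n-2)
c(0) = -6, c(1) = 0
Characteristic equation: x² + 3x - 12 = 0.
Discriminant Δ = (-3)² + 4·(12) = 57.
Roots r₁,₂ = (-3 ± √57)/2, so r₁ = - \frac{3}{2} + \frac{\sqrt{57}}{2}, r₂ = - \frac{\sqrt{57}}{2} - \frac{3}{2}.
General solution: c(n) = A·r₁^n + B·r₂^n.
From the initial conditions, A + B = -6 and r₁A + r₂B = 0.
Since r₁ - r₂ = √57: A = (0 - (-6)r₂)/√57 = -3 - \frac{3 \sqrt{57}}{19}, and B = -6 - A = -3 + \frac{3 \sqrt{57}}{19}.
So c(n) = \left(-3 - \frac{3 \sqrt{57}}{19}\right)\left(- \frac{3}{2} + \frac{\sqrt{57}}{2}\right)^n + \left(-3 + \frac{3 \sqrt{57}}{19}\right)\left(- \frac{\sqrt{57}}{2} - \frac{3}{2}\right)^n.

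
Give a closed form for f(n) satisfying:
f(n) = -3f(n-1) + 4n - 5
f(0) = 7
First-order linear with linear forcing.
Homogeneous solution: f_h(n) = A·(-3)^n.
Try particular f_p(n) = pn + q. Substituting:
  pn + q = -3(p(n-1) + q) + 4n - 5.
Matching the n-coefficient: p = -3p + 4 ⇒ p = 1.
Matching constants: q = 3p - 3q - 5 ⇒ q = - \frac{1}{2}.
General: f(n) = A·(-3)^n + n - \frac{1}{2}.
Apply f(0) = 7: A - \frac{1}{2} = 7 ⇒ A = \frac{15}{2}.
So f(n) = \frac{15 \left(-3\right)^{n}}{2} + n - \frac{1}{2}.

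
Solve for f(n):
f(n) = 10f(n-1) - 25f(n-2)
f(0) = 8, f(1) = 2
Characteristic equation: x² - 10x + 25 = 0, which is (x - (5))².
Repeated root r = 5.
General solution: f(n) = (A + Bn)·(5)^n.
From f(0) = 8: A = 8.
From f(1) = 2: (A + B)·(5) = 2 ⇒ B = - \frac{38}{5}.
So f(n) = \left(8 - \frac{38 n}{5}\right) \cdot (5)^n.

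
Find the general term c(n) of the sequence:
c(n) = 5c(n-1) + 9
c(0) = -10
First-order linear non-homogeneous.
Homogeneous solution: c_h(n) = A·(5)^n.
Try constant particular solution c_p = K: K = 5K + 9 ⇒ K = - \frac{9}{4}.
General: c(n) = A·(5)^n - \frac{9}{4}.
Apply c(0) = -10: A - \frac{9}{4} = -10 ⇒ A = - \frac{31}{4}.
So c(n) = - \frac{31 \cdot 5^{n}}{4} - \frac{9}{4}.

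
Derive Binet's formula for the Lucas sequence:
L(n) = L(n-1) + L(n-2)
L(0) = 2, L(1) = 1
This is the Lucas sequence.
Characteristic equation: x² - x - 1 = 0; roots r₁ = \frac{1}{2} + \frac{\sqrt{5}}{2}, r₂ = \frac{1}{2} - \frac{\sqrt{5}}{2}.
General: L(n) = A·r₁^n + B·r₂^n. Solving with L(0)=2, L(1)=1 gives A = 1, B = 1.
So L(n) = 2^{- n} \left(\left(1 - \sqrt{5}\right)^{n} + \left(1 + \sqrt{5}\right)^{n}\right).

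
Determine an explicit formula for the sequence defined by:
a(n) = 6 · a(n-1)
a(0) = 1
Pure geometric recurrence with ratio 6.
By induction a(n) = a(0) · (6)^n = 6^{n}.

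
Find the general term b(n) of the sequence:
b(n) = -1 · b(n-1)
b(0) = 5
Pure geometric recurrence with ratio -1.
By induction b(n) = b(0) · (-1)^n = 5 \left(-1\right)^{n}.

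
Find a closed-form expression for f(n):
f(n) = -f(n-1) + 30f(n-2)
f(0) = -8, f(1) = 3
Characteristic equation: x² + x - 30 = 0, which factors as (x - (5))(x - (-6)) = 0.
Roots r₁ = 5, r₂ = -6 (distinct).
General solution: f(n) = A·(5)^n + B·(-6)^n.
From f(0) = -8: A + B = -8.
From f(1) = 3: 5A - 6B = 3.
Solving: A = - \frac{45}{11}, B = - \frac{43}{11}.
So f(n) = - \frac{43 \left(-6\right)^{n}}{11} - \frac{45 \cdot 5^{n}}{11}.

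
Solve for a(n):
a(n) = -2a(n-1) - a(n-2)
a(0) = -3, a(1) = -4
Characteristic equation: x² + 2x + 1 = 0, which is (x - (-1))².
Repeated root r = -1.
General solution: a(n) = (A + Bn)·(-1)^n.
From a(0) = -3: A = -3.
From a(1) = -4: (A + B)·(-1) = -4 ⇒ B = 7.
So a(n) = \left(7 n - 3\right) \cdot (-1)^n.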